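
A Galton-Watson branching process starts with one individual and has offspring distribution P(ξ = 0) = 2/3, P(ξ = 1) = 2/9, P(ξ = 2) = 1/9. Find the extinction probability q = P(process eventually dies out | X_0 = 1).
q = 1

Mean offspring μ = 0·2/3 + 1·2/9 + 2·1/9 = 4/9 ≤ 1. For μ ≤ 1 with offspring not concentrated at 1, the Galton-Watson process goes extinct almost surely, so q = 1.
(Algebraic check: The pgf is f(s) = 2/3 + 2/9·s + 1/9·s². The extinction probability q is the smallest fixed point of f in [0, 1]. Setting s = f(s):
  1/9·s² + (2/9 − 1)·s + 2/3 = 0
  1/9·s² − (2/3 + 1/9)·s + 2/3 = 0
which factors as (s − 1)·(1/9·s − 2/3) = 0, giving roots s = 1 and s = (2/3)/(1/9) = 6. Since 6 ≥ 1, the smallest root in [0, 1] is s = 1.)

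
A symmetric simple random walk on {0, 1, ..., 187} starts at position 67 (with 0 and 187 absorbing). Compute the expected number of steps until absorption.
E[τ | X_0 = 67] = 8040

Let v_k = E[τ | X_0 = k]. Boundary: v_0 = v_187 = 0. Recurrence: v_k = 1 + (v_{k-1} + v_{k+1})/2 for 1 ≤ k ≤ 186. The particular solution to v_k − (v_{k-1} + v_{k+1})/2 = 1 is v_k = −k^2. Adding homogeneous solution A + B k and matching boundaries gives v_k = k (187 − k). Substituting k = 67: v_67 = 67 · 120 = 8040.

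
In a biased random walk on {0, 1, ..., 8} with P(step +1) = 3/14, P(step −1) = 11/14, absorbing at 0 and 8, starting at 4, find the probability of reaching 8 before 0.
P(hit 8 before 0) = (1 − (11/3)^4) / (1 − (11/3)^8) = 81/14722

Let u_k denote P(reach 8 before 0 | start at k). Boundary: u_0 = 0, u_8 = 1. Recurrence: u_k = 3/14·u_{k+1} + 11/14·u_{k-1} for 1 ≤ k ≤ 7. Try u_k = A + B·r^k with r = q/p = (11/14)/(3/14) = 11/3. Substitution satisfies the recurrence; boundary conditions give:
  u_k = (1 − r^k) / (1 − r^N) = (1 − (11/3)^4) / (1 − (11/3)^8) = 81/14722.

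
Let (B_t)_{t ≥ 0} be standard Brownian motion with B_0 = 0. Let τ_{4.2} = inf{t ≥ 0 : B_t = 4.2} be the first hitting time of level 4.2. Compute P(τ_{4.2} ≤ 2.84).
P(τ_{4.2} ≤ 2.84) = 2(1 − Φ(4.2/√2.84)) = 2(1 − Φ(2.4922)) ≈ 0.0127

By the reflection principle for standard BM, P(τ_b ≤ t) = 2 · P(B_t ≥ b). Since B_t ~ N(0, t), P(B_t ≥ 4.2) = 1 − Φ(4.2/√t) = 1 − Φ(4.2/√2.84) = 1 − Φ(2.4922) ≈ 0.00635. Doubling: P(τ_{4.2} ≤ 2.84) ≈ 2 · 0.00635 = 0.01270 ≈ 0.0127.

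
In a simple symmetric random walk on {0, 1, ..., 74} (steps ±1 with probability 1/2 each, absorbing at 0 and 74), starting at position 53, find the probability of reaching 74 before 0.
P(hit 74 before 0) = 53/74

Let u_k = P(hit 74 before 0 | start at k). Then u_0 = 0, u_74 = 1, and u_k = u_{k-1}/2 + u_{k+1}/2 for 1 ≤ k ≤ 73. This harmonic recurrence is solved by u_k = k/74, giving u_53 = 53/74.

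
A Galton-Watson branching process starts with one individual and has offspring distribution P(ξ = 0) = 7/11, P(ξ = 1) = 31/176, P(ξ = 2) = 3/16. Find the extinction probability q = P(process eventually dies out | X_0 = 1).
q = 1

Mean offspring μ = 0·7/11 + 1·31/176 + 2·3/16 = 97/176 ≤ 1. For μ ≤ 1 with offspring not concentrated at 1, the Galton-Watson process goes extinct almost surely, so q = 1.
(Algebraic check: The pgf is f(s) = 7/11 + 31/176·s + 3/16·s². The extinction probability q is the smallest fixed point of f in [0, 1]. Setting s = f(s):
  3/16·s² + (31/176 − 1)·s + 7/11 = 0
  3/16·s² − (7/11 + 3/16)·s + 7/11 = 0
which factors as (s − 1)·(3/16·s − 7/11) = 0, giving roots s = 1 and s = (7/11)/(3/16) = 112/33. Since 112/33 ≥ 1, the smallest root in [0, 1] is s = 1.)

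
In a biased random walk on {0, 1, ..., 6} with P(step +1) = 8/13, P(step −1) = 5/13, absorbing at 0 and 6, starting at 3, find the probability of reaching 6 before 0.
P(hit 6 before 0) = (1 − (5/8)^3) / (1 − (5/8)^6) = 512/637

Let u_k denote P(reach 6 before 0 | start at k). Boundary: u_0 = 0, u_6 = 1. Recurrence: u_k = 8/13·u_{k+1} + 5/13·u_{k-1} for 1 ≤ k ≤ 5. Try u_k = A + B·r^k with r = q/p = (5/13)/(8/13) = 5/8. Substitution satisfies the recurrence; boundary conditions give:
  u_k = (1 − r^k) / (1 − r^N) = (1 − (5/8)^3) / (1 − (5/8)^6) = 512/637.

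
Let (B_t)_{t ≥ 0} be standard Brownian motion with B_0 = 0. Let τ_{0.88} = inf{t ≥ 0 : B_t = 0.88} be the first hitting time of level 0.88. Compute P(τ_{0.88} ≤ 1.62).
P(τ_{0.88} ≤ 1.62) = 2(1 − Φ(0.88/√1.62)) = 2(1 − Φ(0.6914)) ≈ 0.4893

By the reflection principle for standard BM, P(τ_b ≤ t) = 2 · P(B_t ≥ b). Since B_t ~ N(0, t), P(B_t ≥ 0.88) = 1 − Φ(0.88/√t) = 1 − Φ(0.88/√1.62) = 1 − Φ(0.6914) ≈ 0.24466. Doubling: P(τ_{0.88} ≤ 1.62) ≈ 2 · 0.24466 = 0.48932 ≈ 0.4893.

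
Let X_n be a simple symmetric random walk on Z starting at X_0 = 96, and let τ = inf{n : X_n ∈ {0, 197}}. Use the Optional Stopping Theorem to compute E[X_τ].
E[X_τ] = 96

X_n is a martingale and τ is a bounded-mean stopping time (indeed τ is finite a.s. with bounded expectation since the walk is in a bounded region). By the OST, E[X_τ] = E[X_0] = 96. Equivalently: E[X_τ] = 197 · P(hit 197 first) + 0 · P(hit 0 first) = 197 · (96/197) = 96.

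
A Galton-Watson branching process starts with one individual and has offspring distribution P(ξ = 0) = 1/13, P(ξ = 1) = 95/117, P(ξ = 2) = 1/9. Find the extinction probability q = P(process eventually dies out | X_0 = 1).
q = 9/13

The pgf is f(s) = 1/13 + 95/117·s + 1/9·s². The extinction probability q is the smallest fixed point of f in [0, 1]. Setting s = f(s):
  1/9·s² + (95/117 − 1)·s + 1/13 = 0
  1/9·s² − (1/13 + 1/9)·s + 1/13 = 0
which factors as (s − 1)·(1/9·s − 1/13) = 0, giving roots s = 1 and s = (1/13)/(1/9) = 9/13.
Mean offspring μ = 95/117 + 2·1/9 = 121/117 > 1 (supercritical), so q < 1. The extinction probability is the smaller root: q = (1/13)/(1/9) = 9/13.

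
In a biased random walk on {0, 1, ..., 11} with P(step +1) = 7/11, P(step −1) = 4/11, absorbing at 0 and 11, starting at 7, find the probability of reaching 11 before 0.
P(hit 11 before 0) = (1 − (4/7)^7) / (1 − (4/7)^11) = 645996253/657710813

Let u_k denote P(reach 11 before 0 | start at k). Boundary: u_0 = 0, u_11 = 1. Recurrence: u_k = 7/11·u_{k+1} + 4/11·u_{k-1} for 1 ≤ k ≤ 10. Try u_k = A + B·r^k with r = q/p = (4/11)/(7/11) = 4/7. Substitution satisfies the recurrence; boundary conditions give:
  u_k = (1 − r^k) / (1 − r^N) = (1 − (4/7)^7) / (1 − (4/7)^11) = 645996253/657710813.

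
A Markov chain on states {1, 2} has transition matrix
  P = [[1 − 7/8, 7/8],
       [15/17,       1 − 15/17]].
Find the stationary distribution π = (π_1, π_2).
π_1 = 120/239, π_2 = 119/239

Solve πP = π with π_1 + π_2 = 1. From πP = π: π_1 · (1 − 7/8) + π_2 · 15/17 = π_1 ⇒ π_2 · 15/17 = π_1 · 7/8 ⇒ π_2/π_1 = (7/8)/(15/17) = 119/120. Together with π_1 + π_2 = 1:
  π_1 = (15/17)/(7/8 + 15/17) = (15/17)/(239/136) = 120/239,
  π_2 = (7/8)/(7/8 + 15/17) = (7/8)/(239/136) = 119/239.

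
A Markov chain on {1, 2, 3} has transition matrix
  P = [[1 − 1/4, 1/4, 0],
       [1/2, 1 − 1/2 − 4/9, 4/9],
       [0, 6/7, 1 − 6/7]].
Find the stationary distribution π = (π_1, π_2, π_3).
π = (54/95, 27/95, 14/95)

This is a birth-death chain on three states, which satisfies detailed balance: π_1 · P_{12} = π_2 · P_{21} and π_2 · P_{23} = π_3 · P_{32}.
From π_1 · 1/4 = π_2 · 1/2: π_2/π_1 = (1/4)/(1/2) = 1/2.
From π_2 · 4/9 = π_3 · 6/7: π_3/π_2 = (4/9)/(6/7) = 14/27.
Take π_1 proportional to 1; then unnormalized π = (1, 1/2, 7/27). Normalize by dividing by the sum 95/54:
  π = (54/95, 27/95, 14/95).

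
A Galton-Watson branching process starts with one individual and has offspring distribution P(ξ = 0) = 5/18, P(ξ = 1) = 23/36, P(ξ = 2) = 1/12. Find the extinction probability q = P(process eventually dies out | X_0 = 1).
q = 1

Mean offspring μ = 0·5/18 + 1·23/36 + 2·1/12 = 29/36 ≤ 1. For μ ≤ 1 with offspring not concentrated at 1, the Galton-Watson process goes extinct almost surely, so q = 1.
(Algebraic check: The pgf is f(s) = 5/18 + 23/36·s + 1/12·s². The extinction probability q is the smallest fixed point of f in [0, 1]. Setting s = f(s):
  1/12·s² + (23/36 − 1)·s + 5/18 = 0
  1/12·s² − (5/18 + 1/12)·s + 5/18 = 0
which factors as (s − 1)·(1/12·s − 5/18) = 0, giving roots s = 1 and s = (5/18)/(1/12) = 10/3. Since 10/3 ≥ 1, the smallest root in [0, 1] is s = 1.)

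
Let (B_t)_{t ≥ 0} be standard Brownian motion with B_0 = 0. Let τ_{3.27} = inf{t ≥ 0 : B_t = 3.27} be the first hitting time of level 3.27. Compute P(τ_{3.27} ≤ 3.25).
P(τ_{3.27} ≤ 3.25) = 2(1 − Φ(3.27/√3.25)) = 2(1 − Φ(1.8139)) ≈ 0.0697

By the reflection principle for standard BM, P(τ_b ≤ t) = 2 · P(B_t ≥ b). Since B_t ~ N(0, t), P(B_t ≥ 3.27) = 1 − Φ(3.27/√t) = 1 − Φ(3.27/√3.25) = 1 − Φ(1.8139) ≈ 0.03485. Doubling: P(τ_{3.27} ≤ 3.25) ≈ 2 · 0.03485 = 0.06970 ≈ 0.0697.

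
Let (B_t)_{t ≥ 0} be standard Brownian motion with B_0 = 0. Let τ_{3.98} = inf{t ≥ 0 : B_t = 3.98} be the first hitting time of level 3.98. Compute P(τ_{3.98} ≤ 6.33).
P(τ_{3.98} ≤ 6.33) = 2(1 − Φ(3.98/√6.33)) = 2(1 − Φ(1.5819)) ≈ 0.1137

By the reflection principle for standard BM, P(τ_b ≤ t) = 2 · P(B_t ≥ b). Since B_t ~ N(0, t), P(B_t ≥ 3.98) = 1 − Φ(3.98/√t) = 1 − Φ(3.98/√6.33) = 1 − Φ(1.5819) ≈ 0.05684. Doubling: P(τ_{3.98} ≤ 6.33) ≈ 2 · 0.05684 = 0.11368 ≈ 0.1137.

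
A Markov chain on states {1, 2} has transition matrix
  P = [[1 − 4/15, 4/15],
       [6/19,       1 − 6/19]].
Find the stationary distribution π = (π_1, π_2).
π_1 = 45/83, π_2 = 38/83

Solve πP = π with π_1 + π_2 = 1. From πP = π: π_1 · (1 − 4/15) + π_2 · 6/19 = π_1 ⇒ π_2 · 6/19 = π_1 · 4/15 ⇒ π_2/π_1 = (4/15)/(6/19) = 38/45. Together with π_1 + π_2 = 1:
  π_1 = (6/19)/(4/15 + 6/19) = (6/19)/(166/285) = 45/83,
  π_2 = (4/15)/(4/15 + 6/19) = (4/15)/(166/285) = 38/83.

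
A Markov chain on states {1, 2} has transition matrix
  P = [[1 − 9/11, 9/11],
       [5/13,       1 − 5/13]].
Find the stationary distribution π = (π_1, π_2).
π_1 = 55/172, π_2 = 117/172

Solve πP = π with π_1 + π_2 = 1. From πP = π: π_1 · (1 − 9/11) + π_2 · 5/13 = π_1 ⇒ π_2 · 5/13 = π_1 · 9/11 ⇒ π_2/π_1 = (9/11)/(5/13) = 117/55. Together with π_1 + π_2 = 1:
  π_1 = (5/13)/(9/11 + 5/13) = (5/13)/(172/143) = 55/172,
  π_2 = (9/11)/(9/11 + 5/13) = (9/11)/(172/143) = 117/172.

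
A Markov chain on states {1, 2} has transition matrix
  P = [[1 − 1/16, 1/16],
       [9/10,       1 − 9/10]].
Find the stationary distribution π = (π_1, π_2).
π_1 = 72/77, π_2 = 5/77

Solve πP = π with π_1 + π_2 = 1. From πP = π: π_1 · (1 − 1/16) + π_2 · 9/10 = π_1 ⇒ π_2 · 9/10 = π_1 · 1/16 ⇒ π_2/π_1 = (1/16)/(9/10) = 5/72. Together with π_1 + π_2 = 1:
  π_1 = (9/10)/(1/16 + 9/10) = (9/10)/(77/80) = 72/77,
  π_2 = (1/16)/(1/16 + 9/10) = (1/16)/(77/80) = 5/77.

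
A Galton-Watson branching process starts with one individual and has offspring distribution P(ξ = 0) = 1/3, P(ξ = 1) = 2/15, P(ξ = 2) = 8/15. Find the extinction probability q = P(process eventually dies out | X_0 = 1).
q = 5/8

The pgf is f(s) = 1/3 + 2/15·s + 8/15·s². The extinction probability q is the smallest fixed point of f in [0, 1]. Setting s = f(s):
  8/15·s² + (2/15 − 1)·s + 1/3 = 0
  8/15·s² − (1/3 + 8/15)·s + 1/3 = 0
which factors as (s − 1)·(8/15·s − 1/3) = 0, giving roots s = 1 and s = (1/3)/(8/15) = 5/8.
Mean offspring μ = 2/15 + 2·8/15 = 6/5 > 1 (supercritical), so q < 1. The extinction probability is the smaller root: q = (1/3)/(8/15) = 5/8.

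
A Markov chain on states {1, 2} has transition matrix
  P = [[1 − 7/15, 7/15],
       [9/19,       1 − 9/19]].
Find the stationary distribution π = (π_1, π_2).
π_1 = 135/268, π_2 = 133/268

Solve πP = π with π_1 + π_2 = 1. From πP = π: π_1 · (1 − 7/15) + π_2 · 9/19 = π_1 ⇒ π_2 · 9/19 = π_1 · 7/15 ⇒ π_2/π_1 = (7/15)/(9/19) = 133/135. Together with π_1 + π_2 = 1:
  π_1 = (9/19)/(7/15 + 9/19) = (9/19)/(268/285) = 135/268,
  π_2 = (7/15)/(7/15 + 9/19) = (7/15)/(268/285) = 133/268.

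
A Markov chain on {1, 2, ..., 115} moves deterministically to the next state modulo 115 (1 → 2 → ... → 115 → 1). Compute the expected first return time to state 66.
E[T_66 | X_0 = 66] = 115

The chain cycles deterministically, so starting at state 66 it returns in exactly 115 steps. Equivalently, the stationary distribution is uniform π_j = 1/115 for every state j, so by Kac's formula E[T_66] = 1/π_66 = 115.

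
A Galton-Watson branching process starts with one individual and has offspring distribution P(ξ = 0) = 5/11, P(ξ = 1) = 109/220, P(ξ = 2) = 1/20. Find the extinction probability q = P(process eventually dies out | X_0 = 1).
q = 1

Mean offspring μ = 0·5/11 + 1·109/220 + 2·1/20 = 131/220 ≤ 1. For μ ≤ 1 with offspring not concentrated at 1, the Galton-Watson process goes extinct almost surely, so q = 1.
(Algebraic check: The pgf is f(s) = 5/11 + 109/220·s + 1/20·s². The extinction probability q is the smallest fixed point of f in [0, 1]. Setting s = f(s):
  1/20·s² + (109/220 − 1)·s + 5/11 = 0
  1/20·s² − (5/11 + 1/20)·s + 5/11 = 0
which factors as (s − 1)·(1/20·s − 5/11) = 0, giving roots s = 1 and s = (5/11)/(1/20) = 100/11. Since 100/11 ≥ 1, the smallest root in [0, 1] is s = 1.)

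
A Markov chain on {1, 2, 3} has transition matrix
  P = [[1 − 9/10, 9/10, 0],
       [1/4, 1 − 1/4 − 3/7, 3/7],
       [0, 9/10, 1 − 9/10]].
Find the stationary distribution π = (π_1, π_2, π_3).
π = (35/221, 126/221, 60/221)

This is a birth-death chain on three states, which satisfies detailed balance: π_1 · P_{12} = π_2 · P_{21} and π_2 · P_{23} = π_3 · P_{32}.
From π_1 · 9/10 = π_2 · 1/4: π_2/π_1 = (9/10)/(1/4) = 18/5.
From π_2 · 3/7 = π_3 · 9/10: π_3/π_2 = (3/7)/(9/10) = 10/21.
Take π_1 proportional to 1; then unnormalized π = (1, 18/5, 12/7). Normalize by dividing by the sum 221/35:
  π = (35/221, 126/221, 60/221).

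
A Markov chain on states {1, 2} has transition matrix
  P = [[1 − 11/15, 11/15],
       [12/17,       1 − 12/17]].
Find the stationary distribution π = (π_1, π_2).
π_1 = 180/367, π_2 = 187/367

Solve πP = π with π_1 + π_2 = 1. From πP = π: π_1 · (1 − 11/15) + π_2 · 12/17 = π_1 ⇒ π_2 · 12/17 = π_1 · 11/15 ⇒ π_2/π_1 = (11/15)/(12/17) = 187/180. Together with π_1 + π_2 = 1:
  π_1 = (12/17)/(11/15 + 12/17) = (12/17)/(367/255) = 180/367,
  π_2 = (11/15)/(11/15 + 12/17) = (11/15)/(367/255) = 187/367.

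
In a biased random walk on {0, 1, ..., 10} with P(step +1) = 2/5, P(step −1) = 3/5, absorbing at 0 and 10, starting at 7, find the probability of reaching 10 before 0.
P(hit 10 before 0) = (1 − (3/2)^7) / (1 − (3/2)^10) = 16472/58025

Let u_k denote P(reach 10 before 0 | start at k). Boundary: u_0 = 0, u_10 = 1. Recurrence: u_k = 2/5·u_{k+1} + 3/5·u_{k-1} for 1 ≤ k ≤ 9. Try u_k = A + B·r^k with r = q/p = (3/5)/(2/5) = 3/2. Substitution satisfies the recurrence; boundary conditions give:
  u_k = (1 − r^k) / (1 − r^N) = (1 − (3/2)^7) / (1 − (3/2)^10) = 16472/58025.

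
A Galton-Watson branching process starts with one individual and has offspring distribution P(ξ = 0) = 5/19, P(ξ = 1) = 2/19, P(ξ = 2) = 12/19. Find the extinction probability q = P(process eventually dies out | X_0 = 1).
q = 5/12

The pgf is f(s) = 5/19 + 2/19·s + 12/19·s². The extinction probability q is the smallest fixed point of f in [0, 1]. Setting s = f(s):
  12/19·s² + (2/19 − 1)·s + 5/19 = 0
  12/19·s² − (5/19 + 12/19)·s + 5/19 = 0
which factors as (s − 1)·(12/19·s − 5/19) = 0, giving roots s = 1 and s = (5/19)/(12/19) = 5/12.
Mean offspring μ = 2/19 + 2·12/19 = 26/19 > 1 (supercritical), so q < 1. The extinction probability is the smaller root: q = (5/19)/(12/19) = 5/12.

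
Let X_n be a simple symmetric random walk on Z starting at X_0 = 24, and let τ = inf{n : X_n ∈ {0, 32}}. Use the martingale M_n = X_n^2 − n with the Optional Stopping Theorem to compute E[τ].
E[τ] = 192

M_n = X_n^2 − n is a martingale (since E[X_{n+1}^2 | F_n] = X_n^2 + 1). By OST (τ has finite mean in a bounded region), E[M_τ] = E[M_0] = X_0^2 − 0 = 24^2 = 576. Also E[M_τ] = E[X_τ^2] − E[τ]. The walk exits at 0 or 32, with P(hit 32 first) = 24/32, so E[X_τ^2] = 32^2 · 24/32 + 0 = 768. Thus E[τ] = E[X_τ^2] − E[M_τ] = 768 − 576 = 192 = 24(32 − 24) = 192.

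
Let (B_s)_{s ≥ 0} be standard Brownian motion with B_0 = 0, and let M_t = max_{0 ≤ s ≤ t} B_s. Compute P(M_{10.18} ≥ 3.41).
P(M_{10.18} ≥ 3.41) = 2·P(B_{10.18} ≥ 3.41) = 2(1 − Φ(3.41/√10.18)) ≈ 0.2852

By the reflection principle for Brownian motion, P(M_t ≥ a) = 2 · P(B_t ≥ a) for a ≥ 0. Since B_t ~ N(0, t), P(B_t ≥ 3.41) = 1 − Φ(3.41/√t) = 1 − Φ(3.41/√10.18) = 1 − Φ(1.0688). So
  P(M_{10.18} ≥ 3.41) = 2(1 − Φ(1.0688)) ≈ 0.2852.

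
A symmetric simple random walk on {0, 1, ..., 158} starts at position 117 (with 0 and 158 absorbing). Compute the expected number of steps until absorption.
E[τ | X_0 = 117] = 4797

Let v_k = E[τ | X_0 = k]. Boundary: v_0 = v_158 = 0. Recurrence: v_k = 1 + (v_{k-1} + v_{k+1})/2 for 1 ≤ k ≤ 157. The particular solution to v_k − (v_{k-1} + v_{k+1})/2 = 1 is v_k = −k^2. Adding homogeneous solution A + B k and matching boundaries gives v_k = k (158 − k). Substituting k = 117: v_117 = 117 · 41 = 4797.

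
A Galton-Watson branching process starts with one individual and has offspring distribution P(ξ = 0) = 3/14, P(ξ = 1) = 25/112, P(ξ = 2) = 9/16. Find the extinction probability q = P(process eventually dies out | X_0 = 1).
q = 8/21

The pgf is f(s) = 3/14 + 25/112·s + 9/16·s². The extinction probability q is the smallest fixed point of f in [0, 1]. Setting s = f(s):
  9/16·s² + (25/112 − 1)·s + 3/14 = 0
  9/16·s² − (3/14 + 9/16)·s + 3/14 = 0
which factors as (s − 1)·(9/16·s − 3/14) = 0, giving roots s = 1 and s = (3/14)/(9/16) = 8/21.
Mean offspring μ = 25/112 + 2·9/16 = 151/112 > 1 (supercritical), so q < 1. The extinction probability is the smaller root: q = (3/14)/(9/16) = 8/21.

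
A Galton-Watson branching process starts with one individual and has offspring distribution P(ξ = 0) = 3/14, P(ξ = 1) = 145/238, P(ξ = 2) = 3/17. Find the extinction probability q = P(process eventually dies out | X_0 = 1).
q = 1

Mean offspring μ = 0·3/14 + 1·145/238 + 2·3/17 = 229/238 ≤ 1. For μ ≤ 1 with offspring not concentrated at 1, the Galton-Watson process goes extinct almost surely, so q = 1.
(Algebraic check: The pgf is f(s) = 3/14 + 145/238·s + 3/17·s². The extinction probability q is the smallest fixed point of f in [0, 1]. Setting s = f(s):
  3/17·s² + (145/238 − 1)·s + 3/14 = 0
  3/17·s² − (3/14 + 3/17)·s + 3/14 = 0
which factors as (s − 1)·(3/17·s − 3/14) = 0, giving roots s = 1 and s = (3/14)/(3/17) = 17/14. Since 17/14 ≥ 1, the smallest root in [0, 1] is s = 1.)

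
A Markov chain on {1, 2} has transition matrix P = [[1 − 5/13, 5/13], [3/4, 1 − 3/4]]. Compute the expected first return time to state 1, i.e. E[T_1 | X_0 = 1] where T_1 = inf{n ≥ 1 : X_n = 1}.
E[T_1 | X_0 = 1] = 1/π_1 = 59/39

For an irreducible recurrent Markov chain with stationary distribution π, E[T_i | X_0 = i] = 1/π_i (Kac's formula). Here π_1 = (3/4)/(5/13 + 3/4) = (3/4)/(59/52) = 39/59, so E[T_1 | X_0 = 1] = 1/π_1 = (5/13 + 3/4)/(3/4) = (59/52)/(3/4) = 59/39.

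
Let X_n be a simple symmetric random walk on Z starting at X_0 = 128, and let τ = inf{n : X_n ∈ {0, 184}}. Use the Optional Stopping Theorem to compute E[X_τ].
E[X_τ] = 128

X_n is a martingale and τ is a bounded-mean stopping time (indeed τ is finite a.s. with bounded expectation since the walk is in a bounded region). By the OST, E[X_τ] = E[X_0] = 128. Equivalently: E[X_τ] = 184 · P(hit 184 first) + 0 · P(hit 0 first) = 184 · (128/184) = 128.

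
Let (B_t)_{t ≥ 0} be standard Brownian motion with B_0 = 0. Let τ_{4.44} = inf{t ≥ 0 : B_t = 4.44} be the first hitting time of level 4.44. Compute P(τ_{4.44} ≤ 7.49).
P(τ_{4.44} ≤ 7.49) = 2(1 − Φ(4.44/√7.49)) = 2(1 − Φ(1.6223)) ≈ 0.1047

By the reflection principle for standard BM, P(τ_b ≤ t) = 2 · P(B_t ≥ b). Since B_t ~ N(0, t), P(B_t ≥ 4.44) = 1 − Φ(4.44/√t) = 1 − Φ(4.44/√7.49) = 1 − Φ(1.6223) ≈ 0.05237. Doubling: P(τ_{4.44} ≤ 7.49) ≈ 2 · 0.05237 = 0.10474 ≈ 0.1047.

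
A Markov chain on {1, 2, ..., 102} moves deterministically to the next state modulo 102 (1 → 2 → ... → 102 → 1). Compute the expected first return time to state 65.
E[T_65 | X_0 = 65] = 102

The chain cycles deterministically, so starting at state 65 it returns in exactly 102 steps. Equivalently, the stationary distribution is uniform π_j = 1/102 for every state j, so by Kac's formula E[T_65] = 1/π_65 = 102.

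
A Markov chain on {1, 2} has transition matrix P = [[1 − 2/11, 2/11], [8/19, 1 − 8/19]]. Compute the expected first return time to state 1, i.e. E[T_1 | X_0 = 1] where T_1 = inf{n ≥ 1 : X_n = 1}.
E[T_1 | X_0 = 1] = 1/π_1 = 63/44

For an irreducible recurrent Markov chain with stationary distribution π, E[T_i | X_0 = i] = 1/π_i (Kac's formula). Here π_1 = (8/19)/(2/11 + 8/19) = (8/19)/(126/209) = 44/63, so E[T_1 | X_0 = 1] = 1/π_1 = (2/11 + 8/19)/(8/19) = (126/209)/(8/19) = 63/44.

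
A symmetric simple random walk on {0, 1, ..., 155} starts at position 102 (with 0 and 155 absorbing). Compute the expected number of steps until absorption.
E[τ | X_0 = 102] = 5406

Let v_k = E[τ | X_0 = k]. Boundary: v_0 = v_155 = 0. Recurrence: v_k = 1 + (v_{k-1} + v_{k+1})/2 for 1 ≤ k ≤ 154. The particular solution to v_k − (v_{k-1} + v_{k+1})/2 = 1 is v_k = −k^2. Adding homogeneous solution A + B k and matching boundaries gives v_k = k (155 − k). Substituting k = 102: v_102 = 102 · 53 = 5406.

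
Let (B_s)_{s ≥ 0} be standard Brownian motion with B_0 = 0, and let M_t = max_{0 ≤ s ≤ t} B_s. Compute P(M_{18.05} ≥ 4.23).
P(M_{18.05} ≥ 4.23) = 2·P(B_{18.05} ≥ 4.23) = 2(1 − Φ(4.23/√18.05)) ≈ 0.3194

By the reflection principle for Brownian motion, P(M_t ≥ a) = 2 · P(B_t ≥ a) for a ≥ 0. Since B_t ~ N(0, t), P(B_t ≥ 4.23) = 1 − Φ(4.23/√t) = 1 − Φ(4.23/√18.05) = 1 − Φ(0.9956). So
  P(M_{18.05} ≥ 4.23) = 2(1 − Φ(0.9956)) ≈ 0.3194.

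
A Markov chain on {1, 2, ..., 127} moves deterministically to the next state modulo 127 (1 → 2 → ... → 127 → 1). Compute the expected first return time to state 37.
E[T_37 | X_0 = 37] = 127

The chain cycles deterministically, so starting at state 37 it returns in exactly 127 steps. Equivalently, the stationary distribution is uniform π_j = 1/127 for every state j, so by Kac's formula E[T_37] = 1/π_37 = 127.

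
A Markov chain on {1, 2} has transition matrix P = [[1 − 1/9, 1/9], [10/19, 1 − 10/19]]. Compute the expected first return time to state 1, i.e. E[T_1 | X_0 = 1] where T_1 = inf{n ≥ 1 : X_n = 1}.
E[T_1 | X_0 = 1] = 1/π_1 = 109/90

For an irreducible recurrent Markov chain with stationary distribution π, E[T_i | X_0 = i] = 1/π_i (Kac's formula). Here π_1 = (10/19)/(1/9 + 10/19) = (10/19)/(109/171) = 90/109, so E[T_1 | X_0 = 1] = 1/π_1 = (1/9 + 10/19)/(10/19) = (109/171)/(10/19) = 109/90.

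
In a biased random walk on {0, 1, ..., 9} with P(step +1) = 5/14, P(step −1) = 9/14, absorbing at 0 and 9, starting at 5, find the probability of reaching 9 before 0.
P(hit 9 before 0) = (1 − (9/5)^5) / (1 − (9/5)^9) = 8738125/96366841

Let u_k denote P(reach 9 before 0 | start at k). Boundary: u_0 = 0, u_9 = 1. Recurrence: u_k = 5/14·u_{k+1} + 9/14·u_{k-1} for 1 ≤ k ≤ 8. Try u_k = A + B·r^k with r = q/p = (9/14)/(5/14) = 9/5. Substitution satisfies the recurrence; boundary conditions give:
  u_k = (1 − r^k) / (1 − r^N) = (1 − (9/5)^5) / (1 − (9/5)^9) = 8738125/96366841.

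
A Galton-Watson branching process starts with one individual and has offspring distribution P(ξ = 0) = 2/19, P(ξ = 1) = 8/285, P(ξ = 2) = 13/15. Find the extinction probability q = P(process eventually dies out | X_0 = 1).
q = 30/247

The pgf is f(s) = 2/19 + 8/285·s + 13/15·s². The extinction probability q is the smallest fixed point of f in [0, 1]. Setting s = f(s):
  13/15·s² + (8/285 − 1)·s + 2/19 = 0
  13/15·s² − (2/19 + 13/15)·s + 2/19 = 0
which factors as (s − 1)·(13/15·s − 2/19) = 0, giving roots s = 1 and s = (2/19)/(13/15) = 30/247.
Mean offspring μ = 8/285 + 2·13/15 = 502/285 > 1 (supercritical), so q < 1. The extinction probability is the smaller root: q = (2/19)/(13/15) = 30/247.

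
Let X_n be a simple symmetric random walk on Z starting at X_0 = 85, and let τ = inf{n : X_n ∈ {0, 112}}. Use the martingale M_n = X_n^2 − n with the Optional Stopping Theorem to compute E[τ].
E[τ] = 2295

M_n = X_n^2 − n is a martingale (since E[X_{n+1}^2 | F_n] = X_n^2 + 1). By OST (τ has finite mean in a bounded region), E[M_τ] = E[M_0] = X_0^2 − 0 = 85^2 = 7225. Also E[M_τ] = E[X_τ^2] − E[τ]. The walk exits at 0 or 112, with P(hit 112 first) = 85/112, so E[X_τ^2] = 112^2 · 85/112 + 0 = 9520. Thus E[τ] = E[X_τ^2] − E[M_τ] = 9520 − 7225 = 2295 = 85(112 − 85) = 2295.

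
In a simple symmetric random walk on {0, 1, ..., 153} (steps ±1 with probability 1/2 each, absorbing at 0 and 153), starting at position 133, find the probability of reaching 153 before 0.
P(hit 153 before 0) = 133/153

Let u_k = P(hit 153 before 0 | start at k). Then u_0 = 0, u_153 = 1, and u_k = u_{k-1}/2 + u_{k+1}/2 for 1 ≤ k ≤ 152. This harmonic recurrence is solved by u_k = k/153, giving u_133 = 133/153.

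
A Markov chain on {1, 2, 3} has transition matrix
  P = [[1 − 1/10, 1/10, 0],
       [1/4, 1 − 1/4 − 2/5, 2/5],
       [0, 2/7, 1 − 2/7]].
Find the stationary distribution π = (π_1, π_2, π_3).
π = (25/49, 10/49, 2/7)

This is a birth-death chain on three states, which satisfies detailed balance: π_1 · P_{12} = π_2 · P_{21} and π_2 · P_{23} = π_3 · P_{32}.
From π_1 · 1/10 = π_2 · 1/4: π_2/π_1 = (1/10)/(1/4) = 2/5.
From π_2 · 2/5 = π_3 · 2/7: π_3/π_2 = (2/5)/(2/7) = 7/5.
Take π_1 proportional to 1; then unnormalized π = (1, 2/5, 14/25). Normalize by dividing by the sum 49/25:
  π = (25/49, 10/49, 2/7).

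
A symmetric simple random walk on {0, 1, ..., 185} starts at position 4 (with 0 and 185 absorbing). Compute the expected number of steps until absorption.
E[τ | X_0 = 4] = 724

Let v_k = E[τ | X_0 = k]. Boundary: v_0 = v_185 = 0. Recurrence: v_k = 1 + (v_{k-1} + v_{k+1})/2 for 1 ≤ k ≤ 184. The particular solution to v_k − (v_{k-1} + v_{k+1})/2 = 1 is v_k = −k^2. Adding homogeneous solution A + B k and matching boundaries gives v_k = k (185 − k). Substituting k = 4: v_4 = 4 · 181 = 724.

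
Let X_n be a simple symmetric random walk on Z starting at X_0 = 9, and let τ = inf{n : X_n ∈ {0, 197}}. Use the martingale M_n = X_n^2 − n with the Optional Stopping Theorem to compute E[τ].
E[τ] = 1692

M_n = X_n^2 − n is a martingale (since E[X_{n+1}^2 | F_n] = X_n^2 + 1). By OST (τ has finite mean in a bounded region), E[M_τ] = E[M_0] = X_0^2 − 0 = 9^2 = 81. Also E[M_τ] = E[X_τ^2] − E[τ]. The walk exits at 0 or 197, with P(hit 197 first) = 9/197, so E[X_τ^2] = 197^2 · 9/197 + 0 = 1773. Thus E[τ] = E[X_τ^2] − E[M_τ] = 1773 − 81 = 1692 = 9(197 − 9) = 1692.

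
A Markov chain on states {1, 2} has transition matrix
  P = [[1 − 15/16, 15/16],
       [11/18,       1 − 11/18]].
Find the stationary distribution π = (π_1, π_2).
π_1 = 88/223, π_2 = 135/223

Solve πP = π with π_1 + π_2 = 1. From πP = π: π_1 · (1 − 15/16) + π_2 · 11/18 = π_1 ⇒ π_2 · 11/18 = π_1 · 15/16 ⇒ π_2/π_1 = (15/16)/(11/18) = 135/88. Together with π_1 + π_2 = 1:
  π_1 = (11/18)/(15/16 + 11/18) = (11/18)/(223/144) = 88/223,
  π_2 = (15/16)/(15/16 + 11/18) = (15/16)/(223/144) = 135/223.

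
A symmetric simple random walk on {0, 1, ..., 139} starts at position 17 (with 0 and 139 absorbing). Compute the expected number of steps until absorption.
E[τ | X_0 = 17] = 2074

Let v_k = E[τ | X_0 = k]. Boundary: v_0 = v_139 = 0. Recurrence: v_k = 1 + (v_{k-1} + v_{k+1})/2 for 1 ≤ k ≤ 138. The particular solution to v_k − (v_{k-1} + v_{k+1})/2 = 1 is v_k = −k^2. Adding homogeneous solution A + B k and matching boundaries gives v_k = k (139 − k). Substituting k = 17: v_17 = 17 · 122 = 2074.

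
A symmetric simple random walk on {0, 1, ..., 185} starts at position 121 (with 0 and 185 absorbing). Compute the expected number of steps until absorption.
E[τ | X_0 = 121] = 7744

Let v_k = E[τ | X_0 = k]. Boundary: v_0 = v_185 = 0. Recurrence: v_k = 1 + (v_{k-1} + v_{k+1})/2 for 1 ≤ k ≤ 184. The particular solution to v_k − (v_{k-1} + v_{k+1})/2 = 1 is v_k = −k^2. Adding homogeneous solution A + B k and matching boundaries gives v_k = k (185 − k). Substituting k = 121: v_121 = 121 · 64 = 7744.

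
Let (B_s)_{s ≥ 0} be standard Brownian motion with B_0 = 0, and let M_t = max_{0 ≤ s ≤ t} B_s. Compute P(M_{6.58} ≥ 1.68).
P(M_{6.58} ≥ 1.68) = 2·P(B_{6.58} ≥ 1.68) = 2(1 − Φ(1.68/√6.58)) ≈ 0.5125

By the reflection principle for Brownian motion, P(M_t ≥ a) = 2 · P(B_t ≥ a) for a ≥ 0. Since B_t ~ N(0, t), P(B_t ≥ 1.68) = 1 − Φ(1.68/√t) = 1 − Φ(1.68/√6.58) = 1 − Φ(0.6549). So
  P(M_{6.58} ≥ 1.68) = 2(1 − Φ(0.6549)) ≈ 0.5125.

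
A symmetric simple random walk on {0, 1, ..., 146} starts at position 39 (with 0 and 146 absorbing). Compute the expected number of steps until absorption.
E[τ | X_0 = 39] = 4173

Let v_k = E[τ | X_0 = k]. Boundary: v_0 = v_146 = 0. Recurrence: v_k = 1 + (v_{k-1} + v_{k+1})/2 for 1 ≤ k ≤ 145. The particular solution to v_k − (v_{k-1} + v_{k+1})/2 = 1 is v_k = −k^2. Adding homogeneous solution A + B k and matching boundaries gives v_k = k (146 − k). Substituting k = 39: v_39 = 39 · 107 = 4173.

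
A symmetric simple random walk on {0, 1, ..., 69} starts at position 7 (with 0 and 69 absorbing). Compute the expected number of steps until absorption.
E[τ | X_0 = 7] = 434

Let v_k = E[τ | X_0 = k]. Boundary: v_0 = v_69 = 0. Recurrence: v_k = 1 + (v_{k-1} + v_{k+1})/2 for 1 ≤ k ≤ 68. The particular solution to v_k − (v_{k-1} + v_{k+1})/2 = 1 is v_k = −k^2. Adding homogeneous solution A + B k and matching boundaries gives v_k = k (69 − k). Substituting k = 7: v_7 = 7 · 62 = 434.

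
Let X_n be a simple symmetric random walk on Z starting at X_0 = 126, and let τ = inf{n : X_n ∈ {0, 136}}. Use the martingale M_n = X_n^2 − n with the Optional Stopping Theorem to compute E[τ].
E[τ] = 1260

M_n = X_n^2 − n is a martingale (since E[X_{n+1}^2 | F_n] = X_n^2 + 1). By OST (τ has finite mean in a bounded region), E[M_τ] = E[M_0] = X_0^2 − 0 = 126^2 = 15876. Also E[M_τ] = E[X_τ^2] − E[τ]. The walk exits at 0 or 136, with P(hit 136 first) = 126/136, so E[X_τ^2] = 136^2 · 126/136 + 0 = 17136. Thus E[τ] = E[X_τ^2] − E[M_τ] = 17136 − 15876 = 1260 = 126(136 − 126) = 1260.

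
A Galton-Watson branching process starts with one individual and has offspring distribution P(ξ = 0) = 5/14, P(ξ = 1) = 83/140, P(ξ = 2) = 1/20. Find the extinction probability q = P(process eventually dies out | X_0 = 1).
q = 1

Mean offspring μ = 0·5/14 + 1·83/140 + 2·1/20 = 97/140 ≤ 1. For μ ≤ 1 with offspring not concentrated at 1, the Galton-Watson process goes extinct almost surely, so q = 1.
(Algebraic check: The pgf is f(s) = 5/14 + 83/140·s + 1/20·s². The extinction probability q is the smallest fixed point of f in [0, 1]. Setting s = f(s):
  1/20·s² + (83/140 − 1)·s + 5/14 = 0
  1/20·s² − (5/14 + 1/20)·s + 5/14 = 0
which factors as (s − 1)·(1/20·s − 5/14) = 0, giving roots s = 1 and s = (5/14)/(1/20) = 50/7. Since 50/7 ≥ 1, the smallest root in [0, 1] is s = 1.)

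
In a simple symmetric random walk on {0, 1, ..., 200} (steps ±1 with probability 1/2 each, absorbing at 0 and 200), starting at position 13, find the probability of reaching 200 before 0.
P(hit 200 before 0) = 13/200

Let u_k = P(hit 200 before 0 | start at k). Then u_0 = 0, u_200 = 1, and u_k = u_{k-1}/2 + u_{k+1}/2 for 1 ≤ k ≤ 199. This harmonic recurrence is solved by u_k = k/200, giving u_13 = 13/200.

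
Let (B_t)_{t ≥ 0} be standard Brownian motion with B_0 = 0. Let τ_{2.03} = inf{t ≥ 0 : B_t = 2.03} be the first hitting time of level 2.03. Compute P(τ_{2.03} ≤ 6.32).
P(τ_{2.03} ≤ 6.32) = 2(1 − Φ(2.03/√6.32)) = 2(1 − Φ(0.8075)) ≈ 0.4194

By the reflection principle for standard BM, P(τ_b ≤ t) = 2 · P(B_t ≥ b). Since B_t ~ N(0, t), P(B_t ≥ 2.03) = 1 − Φ(2.03/√t) = 1 − Φ(2.03/√6.32) = 1 − Φ(0.8075) ≈ 0.20969. Doubling: P(τ_{2.03} ≤ 6.32) ≈ 2 · 0.20969 = 0.41938 ≈ 0.4194.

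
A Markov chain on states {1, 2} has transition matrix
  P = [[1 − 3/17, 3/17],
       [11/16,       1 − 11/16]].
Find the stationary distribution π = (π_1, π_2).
π_1 = 187/235, π_2 = 48/235

Solve πP = π with π_1 + π_2 = 1. From πP = π: π_1 · (1 − 3/17) + π_2 · 11/16 = π_1 ⇒ π_2 · 11/16 = π_1 · 3/17 ⇒ π_2/π_1 = (3/17)/(11/16) = 48/187. Together with π_1 + π_2 = 1:
  π_1 = (11/16)/(3/17 + 11/16) = (11/16)/(235/272) = 187/235,
  π_2 = (3/17)/(3/17 + 11/16) = (3/17)/(235/272) = 48/235.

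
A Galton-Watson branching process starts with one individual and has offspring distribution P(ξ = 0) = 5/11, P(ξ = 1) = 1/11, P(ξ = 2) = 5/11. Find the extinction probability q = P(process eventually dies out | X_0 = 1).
q = 1

Mean offspring μ = 0·5/11 + 1·1/11 + 2·5/11 = 1 ≤ 1. For μ ≤ 1 with offspring not concentrated at 1, the Galton-Watson process goes extinct almost surely, so q = 1.
(Algebraic check: The pgf is f(s) = 5/11 + 1/11·s + 5/11·s². The extinction probability q is the smallest fixed point of f in [0, 1]. Setting s = f(s):
  5/11·s² + (1/11 − 1)·s + 5/11 = 0
  5/11·s² − (5/11 + 5/11)·s + 5/11 = 0
which factors as (s − 1)·(5/11·s − 5/11) = 0, giving roots s = 1 and s = (5/11)/(5/11) = 1. Since 1 ≥ 1, the smallest root in [0, 1] is s = 1.)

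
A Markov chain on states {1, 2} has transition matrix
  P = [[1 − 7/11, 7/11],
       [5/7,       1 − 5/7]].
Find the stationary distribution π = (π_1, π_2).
π_1 = 55/104, π_2 = 49/104

Solve πP = π with π_1 + π_2 = 1. From πP = π: π_1 · (1 − 7/11) + π_2 · 5/7 = π_1 ⇒ π_2 · 5/7 = π_1 · 7/11 ⇒ π_2/π_1 = (7/11)/(5/7) = 49/55. Together with π_1 + π_2 = 1:
  π_1 = (5/7)/(7/11 + 5/7) = (5/7)/(104/77) = 55/104,
  π_2 = (7/11)/(7/11 + 5/7) = (7/11)/(104/77) = 49/104.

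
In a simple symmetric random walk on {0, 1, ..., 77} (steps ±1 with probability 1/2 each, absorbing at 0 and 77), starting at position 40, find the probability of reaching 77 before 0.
P(hit 77 before 0) = 40/77

Let u_k = P(hit 77 before 0 | start at k). Then u_0 = 0, u_77 = 1, and u_k = u_{k-1}/2 + u_{k+1}/2 for 1 ≤ k ≤ 76. This harmonic recurrence is solved by u_k = k/77, giving u_40 = 40/77.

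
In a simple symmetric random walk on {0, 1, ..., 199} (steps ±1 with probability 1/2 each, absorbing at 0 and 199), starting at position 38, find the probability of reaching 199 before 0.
P(hit 199 before 0) = 38/199

Let u_k = P(hit 199 before 0 | start at k). Then u_0 = 0, u_199 = 1, and u_k = u_{k-1}/2 + u_{k+1}/2 for 1 ≤ k ≤ 198. This harmonic recurrence is solved by u_k = k/199, giving u_38 = 38/199.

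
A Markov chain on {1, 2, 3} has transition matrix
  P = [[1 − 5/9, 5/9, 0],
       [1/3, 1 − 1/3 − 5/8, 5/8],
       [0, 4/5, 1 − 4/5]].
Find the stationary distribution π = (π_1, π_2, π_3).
π = (32/127, 160/381, 125/381)

This is a birth-death chain on three states, which satisfies detailed balance: π_1 · P_{12} = π_2 · P_{21} and π_2 · P_{23} = π_3 · P_{32}.
From π_1 · 5/9 = π_2 · 1/3: π_2/π_1 = (5/9)/(1/3) = 5/3.
From π_2 · 5/8 = π_3 · 4/5: π_3/π_2 = (5/8)/(4/5) = 25/32.
Take π_1 proportional to 1; then unnormalized π = (1, 5/3, 125/96). Normalize by dividing by the sum 127/32:
  π = (32/127, 160/381, 125/381).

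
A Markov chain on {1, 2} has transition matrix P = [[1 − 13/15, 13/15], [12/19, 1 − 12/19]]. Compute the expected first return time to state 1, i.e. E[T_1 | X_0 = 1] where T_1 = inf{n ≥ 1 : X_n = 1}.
E[T_1 | X_0 = 1] = 1/π_1 = 427/180

For an irreducible recurrent Markov chain with stationary distribution π, E[T_i | X_0 = i] = 1/π_i (Kac's formula). Here π_1 = (12/19)/(13/15 + 12/19) = (12/19)/(427/285) = 180/427, so E[T_1 | X_0 = 1] = 1/π_1 = (13/15 + 12/19)/(12/19) = (427/285)/(12/19) = 427/180.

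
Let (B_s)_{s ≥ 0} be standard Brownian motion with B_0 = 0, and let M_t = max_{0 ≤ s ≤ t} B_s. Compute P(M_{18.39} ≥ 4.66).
P(M_{18.39} ≥ 4.66) = 2·P(B_{18.39} ≥ 4.66) = 2(1 − Φ(4.66/√18.39)) ≈ 0.2772

By the reflection principle for Brownian motion, P(M_t ≥ a) = 2 · P(B_t ≥ a) for a ≥ 0. Since B_t ~ N(0, t), P(B_t ≥ 4.66) = 1 − Φ(4.66/√t) = 1 − Φ(4.66/√18.39) = 1 − Φ(1.0867). So
  P(M_{18.39} ≥ 4.66) = 2(1 − Φ(1.0867)) ≈ 0.2772.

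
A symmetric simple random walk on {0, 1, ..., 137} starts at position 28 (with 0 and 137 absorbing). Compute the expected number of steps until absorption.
E[τ | X_0 = 28] = 3052

Let v_k = E[τ | X_0 = k]. Boundary: v_0 = v_137 = 0. Recurrence: v_k = 1 + (v_{k-1} + v_{k+1})/2 for 1 ≤ k ≤ 136. The particular solution to v_k − (v_{k-1} + v_{k+1})/2 = 1 is v_k = −k^2. Adding homogeneous solution A + B k and matching boundaries gives v_k = k (137 − k). Substituting k = 28: v_28 = 28 · 109 = 3052.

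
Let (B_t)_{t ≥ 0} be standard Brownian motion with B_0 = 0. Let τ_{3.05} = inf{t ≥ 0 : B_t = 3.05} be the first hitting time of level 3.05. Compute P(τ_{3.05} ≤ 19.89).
P(τ_{3.05} ≤ 19.89) = 2(1 − Φ(3.05/√19.89)) = 2(1 − Φ(0.6839)) ≈ 0.4940

By the reflection principle for standard BM, P(τ_b ≤ t) = 2 · P(B_t ≥ b). Since B_t ~ N(0, t), P(B_t ≥ 3.05) = 1 − Φ(3.05/√t) = 1 − Φ(3.05/√19.89) = 1 − Φ(0.6839) ≈ 0.24702. Doubling: P(τ_{3.05} ≤ 19.89) ≈ 2 · 0.24702 = 0.49404 ≈ 0.4940.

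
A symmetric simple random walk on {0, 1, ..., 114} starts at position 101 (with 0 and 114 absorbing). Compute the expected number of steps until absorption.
E[τ | X_0 = 101] = 1313

Let v_k = E[τ | X_0 = k]. Boundary: v_0 = v_114 = 0. Recurrence: v_k = 1 + (v_{k-1} + v_{k+1})/2 for 1 ≤ k ≤ 113. The particular solution to v_k − (v_{k-1} + v_{k+1})/2 = 1 is v_k = −k^2. Adding homogeneous solution A + B k and matching boundaries gives v_k = k (114 − k). Substituting k = 101: v_101 = 101 · 13 = 1313.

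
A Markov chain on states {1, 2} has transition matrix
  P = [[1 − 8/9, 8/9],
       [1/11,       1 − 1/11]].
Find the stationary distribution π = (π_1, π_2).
π_1 = 9/97, π_2 = 88/97

Solve πP = π with π_1 + π_2 = 1. From πP = π: π_1 · (1 − 8/9) + π_2 · 1/11 = π_1 ⇒ π_2 · 1/11 = π_1 · 8/9 ⇒ π_2/π_1 = (8/9)/(1/11) = 88/9. Together with π_1 + π_2 = 1:
  π_1 = (1/11)/(8/9 + 1/11) = (1/11)/(97/99) = 9/97,
  π_2 = (8/9)/(8/9 + 1/11) = (8/9)/(97/99) = 88/97.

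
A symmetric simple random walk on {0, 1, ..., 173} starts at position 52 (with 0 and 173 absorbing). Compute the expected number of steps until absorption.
E[τ | X_0 = 52] = 6292

Let v_k = E[τ | X_0 = k]. Boundary: v_0 = v_173 = 0. Recurrence: v_k = 1 + (v_{k-1} + v_{k+1})/2 for 1 ≤ k ≤ 172. The particular solution to v_k − (v_{k-1} + v_{k+1})/2 = 1 is v_k = −k^2. Adding homogeneous solution A + B k and matching boundaries gives v_k = k (173 − k). Substituting k = 52: v_52 = 52 · 121 = 6292.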